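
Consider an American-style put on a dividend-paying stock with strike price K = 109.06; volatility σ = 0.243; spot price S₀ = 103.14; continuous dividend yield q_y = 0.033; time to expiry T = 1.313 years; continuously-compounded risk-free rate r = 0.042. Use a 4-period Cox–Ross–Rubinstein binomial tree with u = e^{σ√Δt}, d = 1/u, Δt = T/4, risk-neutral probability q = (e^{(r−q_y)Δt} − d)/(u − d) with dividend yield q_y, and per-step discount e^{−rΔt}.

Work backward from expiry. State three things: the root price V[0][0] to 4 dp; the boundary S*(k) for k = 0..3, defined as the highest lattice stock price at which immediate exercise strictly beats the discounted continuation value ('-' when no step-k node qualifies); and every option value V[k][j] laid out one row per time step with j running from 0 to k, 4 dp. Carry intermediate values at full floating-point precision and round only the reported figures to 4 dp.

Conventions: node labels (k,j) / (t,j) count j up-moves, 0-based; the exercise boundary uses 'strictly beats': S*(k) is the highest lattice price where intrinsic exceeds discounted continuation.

Δt=0.32825  u=1.14938  d=0.87003  q=0.47584  discount=0.98631
step 4 (expiry): payoffs max(K−S,0) = 49.9619 30.9871 5.9200 0.0000 0.0000
step 3: (k=3,j=0): S=67.9261, K−S=41.1339, hold=40.3725 ⇒ V=41.1339 exercise | (k=3,j=1): S=89.7354, K−S=19.3246, hold=18.7982 ⇒ V=19.3246 exercise | (k=3,j=2): S=118.5470, K−S=0.0000, hold=3.0605 ⇒ V=3.0605 continue | (k=3,j=3): S=156.6093, K−S=0.0000, hold=0.0000 ⇒ V=0.0000 continue  boundary S*=89.7354
step 2: (k=2,j=0): S=78.0729, K−S=30.9871, hold=30.3350 ⇒ V=30.9871 exercise | (k=2,j=1): S=103.1400, K−S=5.9200, hold=11.4269 ⇒ V=11.4269 continue | (k=2,j=2): S=136.2555, K−S=0.0000, hold=1.5822 ⇒ V=1.5822 continue  boundary S*=78.0729
step 1: (k=1,j=0): S=89.7354, K−S=19.3246, hold=21.3827 ⇒ V=21.3827 continue | (k=1,j=1): S=118.5470, K−S=0.0000, hold=6.6501 ⇒ V=6.6501 continue  boundary S*=-
step 0: (k=0,j=0): S=103.1400, K−S=5.9200, hold=14.1755 ⇒ V=14.1755 continue  boundary S*=-

price = 14.1755
boundary = - - 78.0729 89.7354
tree:
14.1755
21.3827 6.6501
30.9871 11.4269 1.5822
41.1339 19.3246 3.0605 0.0000
49.9619 30.9871 5.9200 0.0000 0.0000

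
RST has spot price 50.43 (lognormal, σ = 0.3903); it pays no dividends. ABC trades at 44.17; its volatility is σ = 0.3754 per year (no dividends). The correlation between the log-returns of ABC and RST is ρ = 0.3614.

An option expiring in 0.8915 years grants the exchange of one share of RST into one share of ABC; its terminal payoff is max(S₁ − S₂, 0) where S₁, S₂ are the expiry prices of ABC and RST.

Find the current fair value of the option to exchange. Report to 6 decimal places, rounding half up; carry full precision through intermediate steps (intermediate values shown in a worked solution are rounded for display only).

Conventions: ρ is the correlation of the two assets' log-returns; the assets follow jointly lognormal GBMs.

exchange price = 4.921638

σ_eff = √(σ₁² + σ₂² − 2ρσ₁σ₂) = √(0.3754² + 0.3903² − 2·0.3614·0.3754·0.3903) = 0.432846
d₁ = (ln(S₁/S₂) + (q₂ − q₁ + σ_eff²/2)T) / (σ_eff√T) = (ln(44.17/50.43) + (0.0 − 0.0 + 0.093678)·0.8915) / 0.408690 = -0.119960
d₂ = d₁ − σ_eff√T = -0.119960 − 0.408690 = -0.528650
N(d₁) = 0.452257,  N(d₂) = 0.298524
V = S₁·e^{−q₁T}·N(d₁) − S₂·e^{−q₂T}·N(d₂) = 19.976201 − 15.054563 = 4.921638
Key observation: no risk-free rate is needed — with the second asset as numeraire the exchange option is a call on the ratio S₁/S₂, and r cancels out of the value.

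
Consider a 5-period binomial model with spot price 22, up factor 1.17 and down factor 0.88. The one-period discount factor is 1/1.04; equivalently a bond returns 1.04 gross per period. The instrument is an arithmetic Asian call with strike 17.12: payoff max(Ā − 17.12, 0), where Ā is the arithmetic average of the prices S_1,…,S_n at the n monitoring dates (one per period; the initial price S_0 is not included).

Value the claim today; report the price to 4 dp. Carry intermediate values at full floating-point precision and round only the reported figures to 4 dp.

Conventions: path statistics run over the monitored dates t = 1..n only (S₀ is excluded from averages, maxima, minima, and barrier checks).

price = 6.3531

Set p* = 0.5517 (from d < R < u); the path-dependent value is the discounted p*-expectation over all price paths.
Enumerate all 2^5 = 32 price paths (U = up ×1.17, D = down ×0.88); each path with k up-moves has probability p*^k·(1−p*)^(5−k).
DDDDD: Ā=15.2385, payoff=0.0000, prob=0.018102
UDDDD: Ā=20.2603, payoff=3.1403, prob=0.022279
DUDDD: Ā=18.9843, payoff=1.8643, prob=0.022279
UUDDD: Ā=25.2405, payoff=8.1205, prob=0.027421
DDUDD: Ā=17.8614, payoff=0.7414, prob=0.022279
UDUDD: Ā=23.7476, payoff=6.6276, prob=0.027421
DUUDD: Ā=22.4716, payoff=5.3516, prob=0.027421
UUUDD: Ā=29.8770, payoff=12.7570, prob=0.033749
DDDUD: Ā=16.8733, payoff=0.0000, prob=0.022279
UDDUD: Ā=22.4338, payoff=5.3138, prob=0.027421
DUDUD: Ā=21.1578, payoff=4.0378, prob=0.027421
UUDUD: Ā=28.1303, payoff=11.0103, prob=0.033749
DDUUD: Ā=20.0349, payoff=2.9149, prob=0.027421
UDUUD: Ā=26.6373, payoff=9.5173, prob=0.033749
DUUUD: Ā=25.3613, payoff=8.2413, prob=0.033749
UUUUD: Ā=33.7191, payoff=16.5991, prob=0.041537
DDDDU: Ā=16.0037, payoff=0.0000, prob=0.022279
UDDDU: Ā=21.2777, payoff=4.1577, prob=0.027421
DUDDU: Ā=20.0017, payoff=2.8817, prob=0.027421
UUDDU: Ā=26.5931, payoff=9.4731, prob=0.033749
DDUDU: Ā=18.8788, payoff=1.7588, prob=0.027421
UDUDU: Ā=25.1002, payoff=7.9802, prob=0.033749
DUUDU: Ā=23.8242, payoff=6.7042, prob=0.033749
UUUDU: Ā=31.6754, payoff=14.5554, prob=0.041537
DDDUU: Ā=17.8907, payoff=0.7707, prob=0.027421
UDDUU: Ā=23.7865, payoff=6.6665, prob=0.033749
DUDUU: Ā=22.5105, payoff=5.3905, prob=0.033749
UUDUU: Ā=29.9287, payoff=12.8087, prob=0.041537
DDUUU: Ā=21.3876, payoff=4.2676, prob=0.033749
UDUUU: Ā=28.4358, payoff=11.3158, prob=0.041537
DUUUU: Ā=27.1598, payoff=10.0398, prob=0.041537
UUUUU: Ā=36.1101, payoff=18.9901, prob=0.051122
Price = Σ prob·payoff / R^5 = 7.729517 / 1.216653 = 6.3531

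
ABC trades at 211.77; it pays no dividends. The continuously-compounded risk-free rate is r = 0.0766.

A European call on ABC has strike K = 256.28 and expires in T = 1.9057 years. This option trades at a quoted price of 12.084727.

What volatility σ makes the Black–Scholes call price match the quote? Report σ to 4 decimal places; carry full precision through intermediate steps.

sigma = 0.1384

At σ = 0.1384 the Black–Scholes value reproduces the quote:
σ√T = 0.1384·√1.9057 = 0.191057
d₁ = (ln(S/K) + (r+σ²/2)T) / (σ√T) = (ln(211.77/256.28) + (0.0766+0.1384²/2)·1.9057) / 0.191057 = (-0.190770 + 0.164228) / 0.191057 = -0.138921
d₂ = d₁ − σ√T = -0.138921 − 0.191057 = -0.329978
e^{−rT} = 0.864178
N(d₁) = 0.444756,  N(d₂) = 0.370708
V = S·N(d₁) − K·e^{−rT}·N(d₂) = 94.186074 − 82.101347 = 12.084727 (the quoted price), and the Black–Scholes price is strictly increasing in σ, so σ is unique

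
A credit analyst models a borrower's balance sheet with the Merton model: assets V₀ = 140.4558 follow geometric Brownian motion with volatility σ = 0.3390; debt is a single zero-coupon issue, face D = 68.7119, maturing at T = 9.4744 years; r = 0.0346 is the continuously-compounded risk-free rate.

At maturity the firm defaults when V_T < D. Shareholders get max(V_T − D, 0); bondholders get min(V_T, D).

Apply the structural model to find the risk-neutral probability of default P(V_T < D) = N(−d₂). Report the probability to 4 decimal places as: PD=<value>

PD=0.3165

Work the structural quantities from V₀ = 140.4558 against face 68.7119:
d₁ = [ln(V₀/D) + (r + σ²/2)T] / (σ√T)
   = [ln(140.4558/68.7119) + (0.0346 + 0.5·0.3390²)·9.4744] / (0.3390·√9.4744)
   = [0.714970 + 0.872218] / 1.043459 = 1.521083
d₂ = d₁ − σ√T = 1.521083 − 1.043459 = 0.477624
risk-neutral PD = N(−d₂) = N(-0.477624) = 0.316459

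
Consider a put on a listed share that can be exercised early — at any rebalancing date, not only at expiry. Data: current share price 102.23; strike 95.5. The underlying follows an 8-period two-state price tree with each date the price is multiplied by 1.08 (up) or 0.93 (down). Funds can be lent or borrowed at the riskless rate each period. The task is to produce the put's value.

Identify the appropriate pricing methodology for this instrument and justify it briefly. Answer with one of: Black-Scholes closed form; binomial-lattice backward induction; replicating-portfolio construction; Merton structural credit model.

framework: binomial-lattice backward induction

Key observation: early exercise of the strike-95.5 put must be checked at each of the 8 dates (spot 102.23), which forces a node-by-node comparison of intrinsic and continuation value backward from expiry.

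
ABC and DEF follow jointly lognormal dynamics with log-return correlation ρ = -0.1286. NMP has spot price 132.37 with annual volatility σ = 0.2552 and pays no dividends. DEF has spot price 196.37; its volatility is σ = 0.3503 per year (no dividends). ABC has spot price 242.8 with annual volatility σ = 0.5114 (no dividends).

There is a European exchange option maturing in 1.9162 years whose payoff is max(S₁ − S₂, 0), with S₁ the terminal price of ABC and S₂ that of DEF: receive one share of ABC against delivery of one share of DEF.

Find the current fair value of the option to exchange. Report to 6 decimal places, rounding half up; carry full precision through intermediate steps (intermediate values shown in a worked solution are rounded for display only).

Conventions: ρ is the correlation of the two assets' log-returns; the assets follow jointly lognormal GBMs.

σ_eff = √(σ₁² + σ₂² − 2ρσ₁σ₂) = √(0.5114² + 0.3503² − 2·-0.1286·0.5114·0.3503) = 0.655985
d₁ = (ln(S₁/S₂) + (q₂ − q₁ + σ_eff²/2)T) / (σ_eff√T) = (ln(242.8/196.37) + (0.0 − 0.0 + 0.215158)·1.9162) / 0.908059 = 0.687756
d₂ = d₁ − σ_eff√T = 0.687756 − 0.908059 = -0.220303
N(d₁) = 0.754197,  N(d₂) = 0.412818
V = S₁·e^{−q₁T}·N(d₁) − S₂·e^{−q₂T}·N(d₂) = 183.118974 − 81.064992 = 102.053981
Key observation: no risk-free rate is needed — with the second asset as numeraire the exchange option is a call on the ratio S₁/S₂, and r cancels out of the value.

exchange price = 102.053981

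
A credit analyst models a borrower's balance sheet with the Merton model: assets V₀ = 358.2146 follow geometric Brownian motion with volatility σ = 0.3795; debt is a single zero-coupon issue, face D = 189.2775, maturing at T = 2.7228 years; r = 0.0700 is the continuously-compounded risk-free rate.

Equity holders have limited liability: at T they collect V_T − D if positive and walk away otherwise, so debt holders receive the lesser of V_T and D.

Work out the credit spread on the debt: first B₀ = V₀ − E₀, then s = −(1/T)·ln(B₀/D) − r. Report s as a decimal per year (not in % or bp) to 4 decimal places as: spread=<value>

Equity is a call on the firm's assets struck at D = 189.2775:
d₁ = [ln(V₀/D) + (r + σ²/2)T] / (σ√T)
   = [ln(358.2146/189.2775) + (0.0700 + 0.5·0.3795²)·2.7228] / (0.3795·√2.7228)
   = [0.637918 + 0.386665] / 0.626209 = 1.636167
d₂ = d₁ − σ√T = 1.636167 − 0.626209 = 1.009957
N(d₁) = 0.949098,  N(d₂) = 0.843742,  e^(−rT) = 0.826466
E₀ = V₀·N(d₁) − D·e^(−rT)·N(d₂)
   = 358.2146·0.949098 − 189.2775·0.826466·0.843742 = 207.992795
B₀ = V₀ − E₀ = 358.2146 − 207.992795 = 150.221805
spread = −(1/T)·ln(B₀/D) − r = −(1/2.7228)·ln(150.221805/189.2775) − 0.0700 = 0.01487634

spread=0.0149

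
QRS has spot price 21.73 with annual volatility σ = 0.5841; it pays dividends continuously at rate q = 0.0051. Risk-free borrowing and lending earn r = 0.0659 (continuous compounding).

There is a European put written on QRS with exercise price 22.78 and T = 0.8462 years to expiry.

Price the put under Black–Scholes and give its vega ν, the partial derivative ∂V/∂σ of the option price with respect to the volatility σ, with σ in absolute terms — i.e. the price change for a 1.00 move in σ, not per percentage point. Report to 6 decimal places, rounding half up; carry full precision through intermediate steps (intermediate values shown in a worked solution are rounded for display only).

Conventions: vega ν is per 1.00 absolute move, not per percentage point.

price = 4.527101
ν = 7.642242

σ√T = 0.5841·√0.8462 = 0.537309
d₁ = (ln(S/K) + (r−q+σ²/2)T) / (σ√T) = (ln(21.73/22.78) + (0.0659−0.0051+0.5841²/2)·0.8462) / 0.537309 = (-0.047189 + 0.195799) / 0.537309 = 0.276582
d₂ = d₁ − σ√T = 0.276582 − 0.537309 = -0.260726
e^{−rT} = 0.945762
e^{−qT} = 0.995694
N(−d₁) = 0.391050,  N(−d₂) = 0.602848
Put price V = K·e^{−rT}·N(−d₂) − S·e^{−qT}·N(−d₁) = 12.988034 − 8.460933 = 4.527101
φ(d₁) = (1/√(2π))·e^{−d₁²/2} = 0.383971
ν = S·e^{−qT}·φ(d₁)·√T = 7.642242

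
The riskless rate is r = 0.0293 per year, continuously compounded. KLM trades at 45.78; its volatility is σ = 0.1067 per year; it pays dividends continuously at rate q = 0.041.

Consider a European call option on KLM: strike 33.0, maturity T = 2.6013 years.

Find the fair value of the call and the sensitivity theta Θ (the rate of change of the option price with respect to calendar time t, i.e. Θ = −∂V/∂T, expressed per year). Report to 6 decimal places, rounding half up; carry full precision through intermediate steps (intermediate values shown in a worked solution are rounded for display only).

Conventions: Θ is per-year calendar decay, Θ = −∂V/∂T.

σ√T = 0.1067·√2.6013 = 0.172092
d₁ = (ln(S/K) + (r−q+σ²/2)T) / (σ√T) = (ln(45.78/33.0) + (0.0293−0.041+0.1067²/2)·2.6013) / 0.172092 = (0.327340 − 0.015627) / 0.172092 = 1.811316
d₂ = d₁ − σ√T = 1.811316 − 0.172092 = 1.639225
e^{−rT} = 0.926614
e^{−qT} = 0.898837
N(d₁) = 0.964954,  N(d₂) = 0.949417
Call price V = S·e^{−qT}·N(d₁) − K·e^{−rT}·N(d₂) = 39.706671 − 29.031518 = 10.675154
φ(d₁) = (1/√(2π))·e^{−d₁²/2} = 0.077353
Θ = −S·e^{−qT}·φ(d₁)·σ/(2√T) + q·S·e^{−qT}·N(d₁) − r·K·e^{−rT}·N(d₂) = −0.105287 + 1.627974 − 0.850623 = 0.672063

price = 10.675154
Θ = 0.672063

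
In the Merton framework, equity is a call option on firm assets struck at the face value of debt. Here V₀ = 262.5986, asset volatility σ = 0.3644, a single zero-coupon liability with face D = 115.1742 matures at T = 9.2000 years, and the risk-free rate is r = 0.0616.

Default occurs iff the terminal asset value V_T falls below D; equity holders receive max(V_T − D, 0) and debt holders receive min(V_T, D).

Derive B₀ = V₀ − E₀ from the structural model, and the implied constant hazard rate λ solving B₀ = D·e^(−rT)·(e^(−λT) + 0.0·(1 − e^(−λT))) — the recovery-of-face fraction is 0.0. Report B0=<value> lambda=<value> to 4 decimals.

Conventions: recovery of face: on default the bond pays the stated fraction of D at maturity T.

With assets at 262.5986 and a single debt payment of 115.1742 at 9.2000 years:
d₁ = [ln(V₀/D) + (r + σ²/2)T] / (σ√T)
   = [ln(262.5986/115.1742) + (0.0616 + 0.5·0.3644²)·9.2000] / (0.3644·√9.2000)
   = [0.824181 + 1.177542] / 1.105280 = 1.811055
d₂ = d₁ − σ√T = 1.811055 − 1.105280 = 0.705775
N(d₁) = 0.964934,  N(d₂) = 0.759836,  e^(−rT) = 0.567383
E₀ = V₀·N(d₁) − D·e^(−rT)·N(d₂)
   = 262.5986·0.964934 − 115.1742·0.567383·0.759836 = 203.736564
B₀ = V₀ − E₀ = 262.5986 − 203.736564 = 58.862036
e^(−λT) = (B₀·e^(rT)/D − 0)/(1 − 0) = (58.8620·1.762477/115.1742 − 0)/1 = 0.90074774
λ = −ln(0.90074774)/9.2000 = 0.011362

B0=58.8620 lambda=0.0114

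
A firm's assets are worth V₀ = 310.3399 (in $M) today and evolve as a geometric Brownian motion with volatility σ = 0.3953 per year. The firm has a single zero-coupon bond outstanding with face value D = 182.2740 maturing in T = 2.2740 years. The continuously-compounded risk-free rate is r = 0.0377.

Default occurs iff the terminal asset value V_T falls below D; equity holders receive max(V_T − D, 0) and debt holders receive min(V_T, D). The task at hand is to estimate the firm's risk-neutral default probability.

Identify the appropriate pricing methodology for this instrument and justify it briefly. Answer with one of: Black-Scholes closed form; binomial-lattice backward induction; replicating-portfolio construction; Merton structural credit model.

Key observation: the data describe a firm's assets (V₀ = 310.3399, GBM) and a single zero-coupon debt of face 182.2740, so credit quantities follow from equity-as-call in the structural model.

framework: Merton structural credit model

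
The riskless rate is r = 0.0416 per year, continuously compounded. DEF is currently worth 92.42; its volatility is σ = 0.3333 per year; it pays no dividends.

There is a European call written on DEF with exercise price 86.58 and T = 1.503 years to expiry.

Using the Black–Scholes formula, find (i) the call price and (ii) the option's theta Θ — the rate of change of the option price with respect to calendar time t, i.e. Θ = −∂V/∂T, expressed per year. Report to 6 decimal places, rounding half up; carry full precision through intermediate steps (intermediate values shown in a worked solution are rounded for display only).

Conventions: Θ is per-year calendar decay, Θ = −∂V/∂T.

σ√T = 0.3333·√1.503 = 0.408615
d₁ = (ln(S/K) + (r+σ²/2)T) / (σ√T) = (ln(92.42/86.58) + (0.0416+0.3333²/2)·1.503) / 0.408615 = (0.065275 + 0.146008) / 0.408615 = 0.517070
d₂ = d₁ − σ√T = 0.517070 − 0.408615 = 0.108454
e^{−rT} = 0.939390
N(d₁) = 0.697446,  N(d₂) = 0.543182
Call price V = S·N(d₁) − K·e^{−rT}·N(d₂) = 64.457981 − 44.178301 = 20.279680
φ(d₁) = (1/√(2π))·e^{−d₁²/2} = 0.349022
Θ = −S·φ(d₁)·σ/(2√T) − r·K·e^{−rT}·N(d₂) = −4.384753 − 1.837817 = -6.222570

price = 20.279680
Θ = -6.222570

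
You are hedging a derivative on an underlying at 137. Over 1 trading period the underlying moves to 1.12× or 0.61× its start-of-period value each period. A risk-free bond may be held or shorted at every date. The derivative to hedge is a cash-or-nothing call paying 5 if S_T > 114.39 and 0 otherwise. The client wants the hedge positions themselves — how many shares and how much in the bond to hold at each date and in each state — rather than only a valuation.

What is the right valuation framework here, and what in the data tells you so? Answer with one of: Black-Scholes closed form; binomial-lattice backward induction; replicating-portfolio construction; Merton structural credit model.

Key observation: what is demanded is not a single number but the (Δ, B) position at each node of the 1.12/0.61 tree starting at 137; constructing those positions is the replicating-portfolio method.

framework: replicating-portfolio construction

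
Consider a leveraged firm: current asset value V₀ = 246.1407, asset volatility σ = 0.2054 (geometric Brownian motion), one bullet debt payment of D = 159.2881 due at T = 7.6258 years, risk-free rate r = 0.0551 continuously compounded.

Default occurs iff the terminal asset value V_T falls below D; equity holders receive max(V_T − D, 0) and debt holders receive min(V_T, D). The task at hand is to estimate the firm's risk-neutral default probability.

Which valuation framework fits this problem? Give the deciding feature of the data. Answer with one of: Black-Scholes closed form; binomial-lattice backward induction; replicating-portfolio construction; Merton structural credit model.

framework: Merton structural credit model

Key observation: a levered firm with one bullet debt due at 7.6258 years is the canonical structural-credit setup: equity is a call on the firm's assets struck at the face value.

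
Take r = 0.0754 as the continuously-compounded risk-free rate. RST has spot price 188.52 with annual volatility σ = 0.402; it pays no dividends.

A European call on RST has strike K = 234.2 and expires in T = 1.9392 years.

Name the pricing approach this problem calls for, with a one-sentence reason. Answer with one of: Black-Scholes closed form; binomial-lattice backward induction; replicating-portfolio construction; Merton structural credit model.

framework: Black-Scholes closed form

Key observation: everything needed for the exact continuous-time valuation of the European call on RST (strike 234.2) is given, and no feature rules the closed form out.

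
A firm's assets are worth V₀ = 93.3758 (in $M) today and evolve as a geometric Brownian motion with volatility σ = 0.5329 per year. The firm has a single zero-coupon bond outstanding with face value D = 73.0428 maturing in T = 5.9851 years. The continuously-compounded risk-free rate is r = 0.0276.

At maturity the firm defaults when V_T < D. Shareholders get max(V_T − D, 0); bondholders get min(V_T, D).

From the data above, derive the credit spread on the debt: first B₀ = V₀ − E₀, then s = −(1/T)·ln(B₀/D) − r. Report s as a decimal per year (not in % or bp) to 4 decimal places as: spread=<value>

spread=0.0800

Equity is a call on the firm's assets struck at D = 73.0428:
d₁ = [ln(V₀/D) + (r + σ²/2)T] / (σ√T)
   = [ln(93.3758/73.0428) + (0.0276 + 0.5·0.5329²)·5.9851] / (0.5329·√5.9851)
   = [0.245587 + 1.015020] / 1.303711 = 0.966937
d₂ = d₁ − σ√T = 0.966937 − 1.303711 = -0.336774
N(d₁) = 0.833212,  N(d₂) = 0.368144,  e^(−rT) = 0.847734
E₀ = V₀·N(d₁) − D·e^(−rT)·N(d₂)
   = 93.3758·0.833212 − 73.0428·0.847734·0.368144 = 55.006102
B₀ = V₀ − E₀ = 93.3758 − 55.006102 = 38.369698
spread = −(1/T)·ln(B₀/D) − r = −(1/5.9851)·ln(38.369698/73.0428) − 0.0276 = 0.07996337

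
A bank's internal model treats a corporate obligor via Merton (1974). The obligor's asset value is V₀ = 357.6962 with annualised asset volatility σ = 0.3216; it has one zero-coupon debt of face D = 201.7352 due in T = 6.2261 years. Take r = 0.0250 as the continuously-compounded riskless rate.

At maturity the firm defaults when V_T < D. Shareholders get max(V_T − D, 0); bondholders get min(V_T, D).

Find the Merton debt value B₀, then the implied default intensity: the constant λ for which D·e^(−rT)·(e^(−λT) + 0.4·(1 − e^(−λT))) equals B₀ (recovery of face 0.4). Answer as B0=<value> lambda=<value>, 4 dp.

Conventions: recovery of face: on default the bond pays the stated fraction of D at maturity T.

B0=153.8589 lambda=0.0322

Work the structural quantities from V₀ = 357.6962 against face 201.7352:
d₁ = [ln(V₀/D) + (r + σ²/2)T] / (σ√T)
   = [ln(357.6962/201.7352) + (0.0250 + 0.5·0.3216²)·6.2261] / (0.3216·√6.2261)
   = [0.572728 + 0.477625] / 0.802461 = 1.308914
d₂ = d₁ − σ√T = 1.308914 − 0.802461 = 0.506453
N(d₁) = 0.904718,  N(d₂) = 0.693730,  e^(−rT) = 0.855857
E₀ = V₀·N(d₁) − D·e^(−rT)·N(d₂)
   = 357.6962·0.904718 − 201.7352·0.855857·0.693730 = 203.837267
B₀ = V₀ − E₀ = 357.6962 − 203.837267 = 153.858933
e^(−λT) = (B₀·e^(rT)/D − 0.4)/(1 − 0.4) = (153.8589·1.168420/201.7352 − 0.4)/0.6 = 0.81854623
λ = −ln(0.81854623)/6.2261 = 0.032159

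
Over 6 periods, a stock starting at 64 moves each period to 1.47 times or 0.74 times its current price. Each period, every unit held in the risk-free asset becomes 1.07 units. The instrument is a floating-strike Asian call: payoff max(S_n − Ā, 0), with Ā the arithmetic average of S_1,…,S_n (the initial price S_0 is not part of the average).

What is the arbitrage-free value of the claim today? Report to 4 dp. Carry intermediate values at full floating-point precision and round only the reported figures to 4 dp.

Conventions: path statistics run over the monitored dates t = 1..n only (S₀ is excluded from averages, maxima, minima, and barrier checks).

No-arbitrage gives p* = (R−d)/(u−d) = 0.4521: enumerate every path, weight its payoff by its p*-probability, and discount by R^6.
Enumerate all 2^6 = 64 price paths (U = up ×1.47, D = down ×0.74); each path with k up-moves has probability p*^k·(1−p*)^(6−k).
DDDDDD: Ā=25.3738, payoff=0.0000, prob=0.027066
UDDDDD: Ā=50.4048, payoff=0.0000, prob=0.022329
DUDDDD: Ā=42.6181, payoff=0.0000, prob=0.022329
UUDDDD: Ā=84.6603, payoff=0.0000, prob=0.018422
DDUDDD: Ā=36.8560, payoff=0.0000, prob=0.022329
UDUDDD: Ā=73.2139, payoff=0.0000, prob=0.018422
DUUDDD: Ā=65.4272, payoff=0.0000, prob=0.018422
UUUDDD: Ā=129.9703, payoff=0.0000, prob=0.015198
DDDUDD: Ā=32.5920, payoff=0.0000, prob=0.022329
UDDUDD: Ā=64.7436, payoff=0.0000, prob=0.018422
DUDUDD: Ā=56.9569, payoff=0.0000, prob=0.018422
UUDUDD: Ā=113.1441, payoff=0.0000, prob=0.015198
DDUUDD: Ā=51.1948, payoff=0.0000, prob=0.018422
UDUUDD: Ā=101.6977, payoff=0.0000, prob=0.015198
DUUUDD: Ā=93.9110, payoff=0.0000, prob=0.015198
UUUUDD: Ā=186.5530, payoff=0.0000, prob=0.012538
DDDDUD: Ā=29.4367, payoff=0.0000, prob=0.022329
UDDDUD: Ā=58.4755, payoff=0.0000, prob=0.018422
DUDDUD: Ā=50.6889, payoff=0.0000, prob=0.018422
UUDDUD: Ā=100.6927, payoff=0.0000, prob=0.015198
DDUDUD: Ā=44.9267, payoff=0.0000, prob=0.018422
UDUDUD: Ā=89.2463, payoff=0.0000, prob=0.015198
DUUDUD: Ā=81.4597, payoff=0.9214, prob=0.015198
UUUDUD: Ā=161.8185, payoff=1.8303, prob=0.012538
DDDUUD: Ā=40.6627, payoff=0.8080, prob=0.018422
UDDUUD: Ā=80.7760, payoff=1.6050, prob=0.015198
DUDUUD: Ā=72.9893, payoff=9.3917, prob=0.015198
UUDUUD: Ā=144.9923, payoff=18.6565, prob=0.012538
DDUUUD: Ā=67.2272, payoff=15.1538, prob=0.015198
UDUUUD: Ā=133.5459, payoff=30.1029, prob=0.012538
DUUUUD: Ā=125.7592, payoff=37.8896, prob=0.012538
UUUUUD: Ā=249.8190, payoff=75.2671, prob=0.010344
DDDDDU: Ā=27.1017, payoff=0.0000, prob=0.022329
UDDDDU: Ā=53.8372, payoff=0.0000, prob=0.018422
DUDDDU: Ā=46.0505, payoff=0.0000, prob=0.018422
UUDDDU: Ā=91.4787, payoff=0.0000, prob=0.015198
DDUDDU: Ā=40.2884, payoff=1.1824, prob=0.018422
UDUDDU: Ā=80.0323, payoff=2.3487, prob=0.015198
DUUDDU: Ā=72.2456, payoff=10.1354, prob=0.015198
UUUDDU: Ā=143.5149, payoff=20.1338, prob=0.012538
DDDUDU: Ā=36.0244, payoff=5.4463, prob=0.018422
UDDUDU: Ā=71.5619, payoff=10.8191, prob=0.015198
DUDUDU: Ā=63.7753, payoff=18.6057, prob=0.015198
UUDUDU: Ā=126.6887, payoff=36.9600, prob=0.012538
DDUUDU: Ā=58.0131, payoff=24.3679, prob=0.015198
UDUUDU: Ā=115.2423, payoff=48.4064, prob=0.012538
DUUUDU: Ā=107.4557, payoff=56.1931, prob=0.012538
UUUUDU: Ā=213.4592, payoff=111.6268, prob=0.010344
DDDDUU: Ā=32.8690, payoff=8.6017, prob=0.018422
UDDDUU: Ā=65.2939, payoff=17.0871, prob=0.015198
DUDDUU: Ā=57.5072, payoff=24.8738, prob=0.015198
UUDDUU: Ā=114.2373, payoff=49.4114, prob=0.012538
DDUDUU: Ā=51.7451, payoff=30.6359, prob=0.015198
UDUDUU: Ā=102.7909, payoff=60.8578, prob=0.012538
DUUDUU: Ā=95.0043, payoff=68.6445, prob=0.012538
UUUDUU: Ā=188.7247, payoff=136.3614, prob=0.010344
DDDUUU: Ā=47.4811, payoff=34.8999, prob=0.015198
UDDUUU: Ā=94.3206, payoff=69.3282, prob=0.012538
DUDUUU: Ā=86.5339, payoff=77.1148, prob=0.012538
UUDUUU: Ā=171.8985, payoff=153.1876, prob=0.010344
DDUUUU: Ā=80.7718, payoff=82.8770, prob=0.012538
UDUUUU: Ā=160.4521, payoff=164.6340, prob=0.010344
DUUUUU: Ā=152.6654, payoff=172.4206, prob=0.010344
UUUUUU: Ā=303.2678, payoff=342.5113, prob=0.008534
Price = Σ prob·payoff / R^6 = 22.941030 / 1.500730 = 15.2866

price = 15.2866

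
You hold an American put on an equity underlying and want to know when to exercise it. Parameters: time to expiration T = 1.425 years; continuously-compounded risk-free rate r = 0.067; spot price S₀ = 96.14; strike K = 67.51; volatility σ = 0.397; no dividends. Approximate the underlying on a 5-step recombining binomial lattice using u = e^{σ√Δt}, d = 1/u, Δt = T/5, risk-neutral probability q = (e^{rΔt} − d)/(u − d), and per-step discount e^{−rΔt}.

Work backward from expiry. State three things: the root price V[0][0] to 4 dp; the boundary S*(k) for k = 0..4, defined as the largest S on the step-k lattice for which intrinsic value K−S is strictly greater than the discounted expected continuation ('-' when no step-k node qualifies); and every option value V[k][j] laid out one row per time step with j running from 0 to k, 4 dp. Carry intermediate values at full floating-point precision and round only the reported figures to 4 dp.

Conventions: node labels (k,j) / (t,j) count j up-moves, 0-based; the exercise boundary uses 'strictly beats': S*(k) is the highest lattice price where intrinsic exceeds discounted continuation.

price = 3.5937
boundary = - - - - 41.1838
tree:
3.5937
6.2248 1.0216
10.5090 2.0512 0.0000
17.1061 4.1185 0.0000 0.0000
26.3262 8.2694 0.0000 0.0000 0.0000
34.1917 16.6038 0.0000 0.0000 0.0000 0.0000

Δt=0.28500  u=1.23607  d=0.80901  q=0.49235  discount=0.98109
step 5 (expiry): payoffs max(K−S,0) = 34.1917 16.6038 0.0000 0.0000 0.0000 0.0000
step 4: (k=4,j=0): S=41.1838, K−S=26.3262, hold=25.0493 ⇒ V=26.3262 exercise | (k=4,j=1): S=62.9239, K−S=4.5861, hold=8.2694 ⇒ V=8.2694 continue | (k=4,j=2): S=96.1400, K−S=0.0000, hold=0.0000 ⇒ V=0.0000 continue | (k=4,j=3): S=146.8902, K−S=0.0000, hold=0.0000 ⇒ V=0.0000 continue | (k=4,j=4): S=224.4304, K−S=0.0000, hold=0.0000 ⇒ V=0.0000 continue  boundary S*=41.1838
step 3: (k=3,j=0): S=50.9062, K−S=16.6038, hold=17.1061 ⇒ V=17.1061 continue | (k=3,j=1): S=77.7785, K−S=0.0000, hold=4.1185 ⇒ V=4.1185 continue | (k=3,j=2): S=118.8361, K−S=0.0000, hold=0.0000 ⇒ V=0.0000 continue | (k=3,j=3): S=181.5671, K−S=0.0000, hold=0.0000 ⇒ V=0.0000 continue  boundary S*=-
step 2: (k=2,j=0): S=62.9239, K−S=4.5861, hold=10.5090 ⇒ V=10.5090 continue | (k=2,j=1): S=96.1400, K−S=0.0000, hold=2.0512 ⇒ V=2.0512 continue | (k=2,j=2): S=146.8902, K−S=0.0000, hold=0.0000 ⇒ V=0.0000 continue  boundary S*=-
step 1: (k=1,j=0): S=77.7785, K−S=0.0000, hold=6.2248 ⇒ V=6.2248 continue | (k=1,j=1): S=118.8361, K−S=0.0000, hold=1.0216 ⇒ V=1.0216 continue  boundary S*=-
step 0: (k=0,j=0): S=96.1400, K−S=0.0000, hold=3.5937 ⇒ V=3.5937 continue  boundary S*=-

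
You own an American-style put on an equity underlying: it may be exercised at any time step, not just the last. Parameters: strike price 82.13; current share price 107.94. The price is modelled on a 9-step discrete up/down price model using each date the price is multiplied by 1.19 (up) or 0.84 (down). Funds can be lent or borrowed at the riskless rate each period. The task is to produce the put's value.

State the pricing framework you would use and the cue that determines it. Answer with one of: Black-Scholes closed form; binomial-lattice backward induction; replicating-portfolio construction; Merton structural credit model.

Key observation: the put (strike 82.13 on spot 107.94) is American-style on a 9-step discrete price model, so the early-exercise decision at every node requires stepwise backward valuation — a closed form cannot price the exercise right.

framework: binomial-lattice backward induction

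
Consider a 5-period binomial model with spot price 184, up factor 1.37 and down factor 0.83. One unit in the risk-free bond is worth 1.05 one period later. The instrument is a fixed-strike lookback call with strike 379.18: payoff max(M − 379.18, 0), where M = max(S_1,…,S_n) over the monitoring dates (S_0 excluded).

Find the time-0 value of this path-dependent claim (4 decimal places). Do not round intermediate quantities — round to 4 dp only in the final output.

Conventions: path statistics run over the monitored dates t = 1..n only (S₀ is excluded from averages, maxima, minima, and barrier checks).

price = 18.5444

Risk-neutral up-probability p* = (R−d)/(u−d) = (1.05−0.83)/(1.37−0.83) = 0.4074; the claim prices as the p*-weighted sum of path payoffs discounted by R^5.
Enumerate all 2^5 = 32 price paths (U = up ×1.37, D = down ×0.83); each path with k up-moves has probability p*^k·(1−p*)^(5−k).
DDDDD: M=152.7200, payoff=0.0000, prob=0.073077
UDDDD: M=252.0800, payoff=0.0000, prob=0.050240
DUDDD: M=209.2264, payoff=0.0000, prob=0.050240
UUDDD: M=345.3496, payoff=0.0000, prob=0.034540
DDUDD: M=173.6579, payoff=0.0000, prob=0.050240
UDUDD: M=286.6402, payoff=0.0000, prob=0.034540
DUUDD: M=286.6402, payoff=0.0000, prob=0.034540
UUUDD: M=473.1290, payoff=93.9490, prob=0.023746
DDDUD: M=152.7200, payoff=0.0000, prob=0.050240
UDDUD: M=252.0800, payoff=0.0000, prob=0.034540
DUDUD: M=237.9113, payoff=0.0000, prob=0.034540
UUDUD: M=392.6970, payoff=13.5170, prob=0.023746
DDUUD: M=237.9113, payoff=0.0000, prob=0.034540
UDUUD: M=392.6970, payoff=13.5170, prob=0.023746
DUUUD: M=392.6970, payoff=13.5170, prob=0.023746
UUUUD: M=648.1867, payoff=269.0067, prob=0.016326
DDDDU: M=152.7200, payoff=0.0000, prob=0.050240
UDDDU: M=252.0800, payoff=0.0000, prob=0.034540
DUDDU: M=209.2264, payoff=0.0000, prob=0.034540
UUDDU: M=345.3496, payoff=0.0000, prob=0.023746
DDUDU: M=197.4664, payoff=0.0000, prob=0.034540
UDUDU: M=325.9385, payoff=0.0000, prob=0.023746
DUUDU: M=325.9385, payoff=0.0000, prob=0.023746
UUUDU: M=537.9949, payoff=158.8149, prob=0.016326
DDDUU: M=197.4664, payoff=0.0000, prob=0.034540
UDDUU: M=325.9385, payoff=0.0000, prob=0.023746
DUDUU: M=325.9385, payoff=0.0000, prob=0.023746
UUDUU: M=537.9949, payoff=158.8149, prob=0.016326
DDUUU: M=325.9385, payoff=0.0000, prob=0.023746
UDUUU: M=537.9949, payoff=158.8149, prob=0.016326
DUUUU: M=537.9949, payoff=158.8149, prob=0.016326
UUUUU: M=888.0157, payoff=508.8357, prob=0.011224
Price = Σ prob·payoff / R^5 = 23.667819 / 1.276282 = 18.5444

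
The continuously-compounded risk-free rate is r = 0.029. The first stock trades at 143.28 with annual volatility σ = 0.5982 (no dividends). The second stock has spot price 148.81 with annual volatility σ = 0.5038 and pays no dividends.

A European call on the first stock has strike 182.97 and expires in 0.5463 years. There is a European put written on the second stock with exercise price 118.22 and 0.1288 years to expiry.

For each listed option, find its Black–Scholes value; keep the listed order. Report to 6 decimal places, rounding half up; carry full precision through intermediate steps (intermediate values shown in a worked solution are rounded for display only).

[the first stock call K=182.97]
σ√T = 0.5982·√0.5463 = 0.442142
d₁ = (ln(S/K) + (r+σ²/2)T) / (σ√T) = (ln(143.28/182.97) + (0.029+0.5982²/2)·0.5463) / 0.442142 = (-0.244521 + 0.113588) / 0.442142 = -0.296135
d₂ = d₁ − σ√T = -0.296135 − 0.442142 = -0.738277
e^{−rT} = 0.984282
N(d₁) = 0.383563,  N(d₂) = 0.230173
price = S·N(d₁) − K·e^{−rT}·N(d₂) = 54.956968 − 41.452790 = 13.504178
[the second stock put K=118.22]
σ√T = 0.5038·√0.1288 = 0.180807
d₁ = (ln(S/K) + (r+σ²/2)T) / (σ√T) = (ln(148.81/118.22) + (0.029+0.5038²/2)·0.1288) / 0.180807 = (0.230123 + 0.020081) / 0.180807 = 1.383815
d₂ = d₁ − σ√T = 1.383815 − 0.180807 = 1.203007
e^{−rT} = 0.996272
N(−d₁) = 0.083208,  N(−d₂) = 0.114487
price = K·e^{−rT}·N(−d₂) − S·N(−d₁) = 13.484162 − 12.382123 = 1.102039

price(the first stock call K=182.97) = 13.504178
price(the second stock put K=118.22) = 1.102039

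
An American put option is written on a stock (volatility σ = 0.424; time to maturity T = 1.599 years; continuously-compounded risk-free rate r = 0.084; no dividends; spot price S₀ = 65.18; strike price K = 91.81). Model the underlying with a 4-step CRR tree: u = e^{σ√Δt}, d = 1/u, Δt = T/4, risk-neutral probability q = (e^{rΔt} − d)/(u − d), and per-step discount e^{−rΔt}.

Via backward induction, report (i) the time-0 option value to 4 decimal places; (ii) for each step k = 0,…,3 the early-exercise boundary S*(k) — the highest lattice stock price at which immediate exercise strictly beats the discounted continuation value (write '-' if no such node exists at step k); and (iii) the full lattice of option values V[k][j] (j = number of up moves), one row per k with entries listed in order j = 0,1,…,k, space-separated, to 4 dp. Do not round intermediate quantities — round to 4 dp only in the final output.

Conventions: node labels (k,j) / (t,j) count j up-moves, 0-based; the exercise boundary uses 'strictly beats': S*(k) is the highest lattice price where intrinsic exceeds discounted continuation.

price = 28.1221
boundary = - 49.8528 38.1299 49.8528
tree:
28.1221
41.9572 16.0166
53.6801 26.6601 6.3172
62.6464 41.9572 12.9702 0.0000
69.5043 53.6801 26.6300 0.0000 0.0000

params: Δt=0.39975 u=1.30745 d=0.76485 q=0.49632 e^(-rΔt)=0.96698
t_4 payoffs: 69.5043 53.6801 26.6300 0.0000 0.0000
t_3: node(3,0) S=29.1636 payoff=62.6464 vs cont=59.6147 → 62.6464 [stop]  node(3,1) S=49.8528 payoff=41.9572 vs cont=38.9255 → 41.9572 [stop]  node(3,2) S=85.2195 payoff=6.5905 vs cont=12.9702 → 12.9702 [wait]  node(3,3) S=145.6760 payoff=0.0000 vs cont=0.0000 → 0.0000 [wait]  ⇒ S*(3)=49.8528
t_2: node(2,0) S=38.1299 payoff=53.6801 vs cont=50.6484 → 53.6801 [stop]  node(2,1) S=65.1800 payoff=26.6300 vs cont=26.6601 → 26.6601 [wait]  node(2,2) S=111.4201 payoff=0.0000 vs cont=6.3172 → 6.3172 [wait]  ⇒ S*(2)=38.1299
t_1: node(1,0) S=49.8528 payoff=41.9572 vs cont=38.9399 → 41.9572 [stop]  node(1,1) S=85.2195 payoff=6.5905 vs cont=16.0166 → 16.0166 [wait]  ⇒ S*(1)=49.8528
t_0: node(0,0) S=65.1800 payoff=26.6300 vs cont=28.1221 → 28.1221 [wait]  ⇒ S*(0)=-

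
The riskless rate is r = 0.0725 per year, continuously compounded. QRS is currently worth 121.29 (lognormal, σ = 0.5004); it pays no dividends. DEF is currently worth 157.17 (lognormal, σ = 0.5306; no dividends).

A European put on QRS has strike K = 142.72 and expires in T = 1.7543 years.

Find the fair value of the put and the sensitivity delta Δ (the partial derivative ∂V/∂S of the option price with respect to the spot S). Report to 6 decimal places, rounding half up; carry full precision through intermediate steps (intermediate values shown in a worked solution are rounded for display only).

σ√T = 0.5004·√1.7543 = 0.662780
d₁ = (ln(S/K) + (r+σ²/2)T) / (σ√T) = (ln(121.29/142.72) + (0.0725+0.5004²/2)·1.7543) / 0.662780 = (-0.162700 + 0.346825) / 0.662780 = 0.277807
d₂ = d₁ − σ√T = 0.277807 − 0.662780 = -0.384973
e^{−rT} = 0.880569
N(−d₁) = 0.390580,  N(−d₂) = 0.649871
Put price V = K·e^{−rT}·N(−d₂) − S·N(−d₁) = 81.672451 − 47.373473 = 34.298978
Δ = −N(−d₁) = -0.390580

price = 34.298978
Δ = -0.390580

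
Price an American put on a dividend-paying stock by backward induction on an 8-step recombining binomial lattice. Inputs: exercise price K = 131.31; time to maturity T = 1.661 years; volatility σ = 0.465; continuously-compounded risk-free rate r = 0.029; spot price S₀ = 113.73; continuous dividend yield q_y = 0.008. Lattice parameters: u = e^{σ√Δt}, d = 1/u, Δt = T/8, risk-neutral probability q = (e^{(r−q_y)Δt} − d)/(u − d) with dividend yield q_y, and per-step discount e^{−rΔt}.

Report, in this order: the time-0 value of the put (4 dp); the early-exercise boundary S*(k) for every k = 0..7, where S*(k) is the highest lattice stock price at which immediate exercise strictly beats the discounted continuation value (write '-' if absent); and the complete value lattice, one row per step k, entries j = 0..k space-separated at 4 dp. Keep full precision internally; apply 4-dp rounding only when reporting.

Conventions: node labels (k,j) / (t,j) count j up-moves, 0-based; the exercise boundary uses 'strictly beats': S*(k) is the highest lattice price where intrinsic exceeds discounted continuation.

price = 36.3973
boundary = - - - 60.2308 48.7303 60.2308 74.4453 92.0145
tree:
36.3973
46.8951 24.4277
58.6680 33.5519 13.9291
71.0792 44.7230 20.7462 6.0280
82.5797 57.5491 30.1021 9.9242 1.4869
91.8842 71.0792 42.2624 16.0777 2.7572 0.0000
99.4121 82.5797 56.8647 25.5023 5.1127 0.0000 0.0000
105.5027 91.8842 71.0792 39.2955 9.4806 0.0000 0.0000 0.0000
110.4303 99.4121 82.5797 56.8647 17.5800 0.0000 0.0000 0.0000 0.0000

params: Δt=0.20763 u=1.23600 d=0.80906 q=0.45746 e^(-rΔt)=0.99400
t_8 payoffs: 110.4303 99.4121 82.5797 56.8647 17.5800 0.0000 0.0000 0.0000 0.0000
t_7: node(7,0) S=25.8073 payoff=105.5027 vs cont=104.7573 → 105.5027 [stop]  node(7,1) S=39.4258 payoff=91.8842 vs cont=91.1614 → 91.8842 [stop]  node(7,2) S=60.2308 payoff=71.0792 vs cont=70.3909 → 71.0792 [stop]  node(7,3) S=92.0145 payoff=39.2955 vs cont=38.6600 → 39.2955 [stop]  node(7,4) S=140.5704 payoff=0.0000 vs cont=9.4806 → 9.4806 [wait]  node(7,5) S=214.7493 payoff=0.0000 vs cont=0.0000 → 0.0000 [wait]  node(7,6) S=328.0723 payoff=0.0000 vs cont=0.0000 → 0.0000 [wait]  node(7,7) S=501.1958 payoff=0.0000 vs cont=0.0000 → 0.0000 [wait]  ⇒ S*(7)=92.0145
t_6: node(6,0) S=31.8979 payoff=99.4121 vs cont=98.6768 → 99.4121 [stop]  node(6,1) S=48.7303 payoff=82.5797 vs cont=81.8723 → 82.5797 [stop]  node(6,2) S=74.4453 payoff=56.8647 vs cont=56.2000 → 56.8647 [stop]  node(6,3) S=113.7300 payoff=17.5800 vs cont=25.5023 → 25.5023 [wait]  node(6,4) S=173.7452 payoff=0.0000 vs cont=5.1127 → 5.1127 [wait]  node(6,5) S=265.4304 payoff=0.0000 vs cont=0.0000 → 0.0000 [wait]  node(6,6) S=405.4978 payoff=0.0000 vs cont=0.0000 → 0.0000 [wait]  ⇒ S*(6)=74.4453
t_5: node(5,0) S=39.4258 payoff=91.8842 vs cont=91.1614 → 91.8842 [stop]  node(5,1) S=60.2308 payoff=71.0792 vs cont=70.3909 → 71.0792 [stop]  node(5,2) S=92.0145 payoff=39.2955 vs cont=42.2624 → 42.2624 [wait]  node(5,3) S=140.5704 payoff=0.0000 vs cont=16.0777 → 16.0777 [wait]  node(5,4) S=214.7493 payoff=0.0000 vs cont=2.7572 → 2.7572 [wait]  node(5,5) S=328.0723 payoff=0.0000 vs cont=0.0000 → 0.0000 [wait]  ⇒ S*(5)=60.2308
t_4: node(4,0) S=48.7303 payoff=82.5797 vs cont=81.8723 → 82.5797 [stop]  node(4,1) S=74.4453 payoff=56.8647 vs cont=57.5491 → 57.5491 [wait]  node(4,2) S=113.7300 payoff=17.5800 vs cont=30.1021 → 30.1021 [wait]  node(4,3) S=173.7452 payoff=0.0000 vs cont=9.9242 → 9.9242 [wait]  node(4,4) S=265.4304 payoff=0.0000 vs cont=1.4869 → 1.4869 [wait]  ⇒ S*(4)=48.7303
t_3: node(3,0) S=60.2308 payoff=71.0792 vs cont=70.7021 → 71.0792 [stop]  node(3,1) S=92.0145 payoff=39.2955 vs cont=44.7230 → 44.7230 [wait]  node(3,2) S=140.5704 payoff=0.0000 vs cont=20.7462 → 20.7462 [wait]  node(3,3) S=214.7493 payoff=0.0000 vs cont=6.0280 → 6.0280 [wait]  ⇒ S*(3)=60.2308
t_2: node(2,0) S=74.4453 payoff=56.8647 vs cont=58.6680 → 58.6680 [wait]  node(2,1) S=113.7300 payoff=17.5800 vs cont=33.5519 → 33.5519 [wait]  node(2,2) S=173.7452 payoff=0.0000 vs cont=13.9291 → 13.9291 [wait]  ⇒ S*(2)=-
t_1: node(1,0) S=92.0145 payoff=39.2955 vs cont=46.8951 → 46.8951 [wait]  node(1,1) S=140.5704 payoff=0.0000 vs cont=24.4277 → 24.4277 [wait]  ⇒ S*(1)=-
t_0: node(0,0) S=113.7300 payoff=17.5800 vs cont=36.3973 → 36.3973 [wait]  ⇒ S*(0)=-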